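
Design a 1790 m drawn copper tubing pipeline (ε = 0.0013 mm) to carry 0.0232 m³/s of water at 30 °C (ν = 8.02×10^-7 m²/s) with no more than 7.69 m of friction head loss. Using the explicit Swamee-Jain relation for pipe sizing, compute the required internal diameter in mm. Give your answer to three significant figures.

D ≈ 177 mm

Swamee-Jain (Type III): D = 0.66·[ε^1.25·(LQ²/(gh_f))^4.75 + ν·Q^9.4·(L/(gh_f))^5.2]^0.04
LQ²/(gh_f) = 0.01277; L/(gh_f) = 23.73
Term 1 = ε^1.25·(…)^4.75 = 4.44×10^-17; Term 2 = ν·Q^9.4·(…)^5.2 = 4.91×10^-15
D = 0.66·(4.44×10^-17 + 4.91×10^-15)^0.04 = 0.1767 m = 177 mm
Check: V = 0.946 m/s, Re = 2.08×10^5, f = 0.01548, h_f = 7.14 m ≈ 7.69 m ✓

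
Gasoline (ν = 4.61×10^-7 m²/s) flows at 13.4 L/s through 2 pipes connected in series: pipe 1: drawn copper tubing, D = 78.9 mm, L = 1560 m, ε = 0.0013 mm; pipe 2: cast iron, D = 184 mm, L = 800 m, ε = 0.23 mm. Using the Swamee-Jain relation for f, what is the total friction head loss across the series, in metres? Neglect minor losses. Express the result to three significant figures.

H ≈ 103 m

Pipe 1: V = 2.741 m/s, Re = 4.69×10^5, ε/D = 1.65×10^-5, f = 0.01349, h_1 = f(L/D)V²/2g = 102.1 m
Pipe 2: V = 0.5039 m/s, Re = 2.01×10^5, ε/D = 0.00125, f = 0.02212, h_2 = f(L/D)V²/2g = 1.245 m
Series → Q common, losses add: H = Σh = 103.4 m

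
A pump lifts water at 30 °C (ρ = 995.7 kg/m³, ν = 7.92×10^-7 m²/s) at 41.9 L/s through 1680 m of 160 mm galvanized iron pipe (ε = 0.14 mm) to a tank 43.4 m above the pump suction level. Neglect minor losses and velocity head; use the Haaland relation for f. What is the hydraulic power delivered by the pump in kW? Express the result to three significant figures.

P_hyd ≈ 36.5 kW

V = 4Q/(πD²) = 2.084 m/s; Re = 4.21×10^5; ε/D = 8.75×10^-4; f = 0.01973
h_f = f(L/D)V²/2g = 45.85 m
Total head H = z + h_f = 43.4 + 45.85 = 89.25 m
P_hyd = ρgQH = 995.7·9.81·0.0419·89.25 = 36.53 kW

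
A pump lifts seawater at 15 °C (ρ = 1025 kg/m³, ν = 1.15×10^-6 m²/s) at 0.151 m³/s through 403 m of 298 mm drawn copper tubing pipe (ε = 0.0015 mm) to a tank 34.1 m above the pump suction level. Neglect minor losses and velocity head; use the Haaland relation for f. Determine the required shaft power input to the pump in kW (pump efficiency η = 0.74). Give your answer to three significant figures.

P_shaft ≈ 78.5 kW

V = 4Q/(πD²) = 2.165 m/s; Re = 5.61×10^5; ε/D = 5.03×10^-6; f = 0.01286
h_f = f(L/D)V²/2g = 4.154 m
Total head H = z + h_f = 34.1 + 4.154 = 38.25 m
P_hyd = ρgQH = 1025·9.81·0.151·38.25 = 58.08 kW
P_shaft = P_hyd/η = 58.08/0.74 = 78.49 kW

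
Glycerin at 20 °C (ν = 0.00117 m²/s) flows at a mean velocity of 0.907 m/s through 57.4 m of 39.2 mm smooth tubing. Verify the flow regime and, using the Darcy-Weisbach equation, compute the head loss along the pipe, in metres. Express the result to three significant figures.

Re = VD/ν = 0.907·0.03920/0.00117 = 30.4 → laminar (Re < 2300)
f = 64/Re = 2.106
h_f = f(L/D)V²/(2g) = 2.106·(57.4/0.03920)·0.907²/(2·9.81) = 129.3 m

h_f ≈ 129 m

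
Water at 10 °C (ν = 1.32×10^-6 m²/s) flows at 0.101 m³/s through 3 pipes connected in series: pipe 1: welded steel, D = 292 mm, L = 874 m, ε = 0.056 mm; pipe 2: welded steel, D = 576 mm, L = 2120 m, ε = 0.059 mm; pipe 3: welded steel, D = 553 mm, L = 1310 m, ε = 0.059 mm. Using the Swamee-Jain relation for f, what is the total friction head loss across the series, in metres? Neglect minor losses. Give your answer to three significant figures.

Pipe 1: V = 1.508 m/s, Re = 3.34×10^5, ε/D = 1.92×10^-4, f = 0.01605, h_1 = f(L/D)V²/2g = 5.571 m
Pipe 2: V = 0.3876 m/s, Re = 1.69×10^5, ε/D = 1.02×10^-4, f = 0.01685, h_2 = f(L/D)V²/2g = 0.4750 m
Pipe 3: V = 0.4205 m/s, Re = 1.76×10^5, ε/D = 1.07×10^-4, f = 0.01677, h_3 = f(L/D)V²/2g = 0.3581 m
Series → Q common, losses add: H = Σh = 6.404 m

H ≈ 6.40 m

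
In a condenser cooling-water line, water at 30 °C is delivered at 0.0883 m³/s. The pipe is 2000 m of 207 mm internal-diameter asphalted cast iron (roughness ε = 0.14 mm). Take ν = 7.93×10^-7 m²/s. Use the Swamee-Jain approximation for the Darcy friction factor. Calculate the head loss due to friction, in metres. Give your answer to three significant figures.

V = 4Q/(πD²) = 4·0.0883/(π·0.207²) = 2.624 m/s
Re = VD/ν = 2.624·0.207/7.93×10^-7 = 6.85×10^5 → turbulent
ε/D = 0.14/207 = 6.76×10^-4
Swamee-Jain: f = 0.01858
h_f = f(L/D)V²/(2g) = 0.01858·(2000/0.207)·2.624²/(2·9.81) = 63.00 m

h_f ≈ 63.0 m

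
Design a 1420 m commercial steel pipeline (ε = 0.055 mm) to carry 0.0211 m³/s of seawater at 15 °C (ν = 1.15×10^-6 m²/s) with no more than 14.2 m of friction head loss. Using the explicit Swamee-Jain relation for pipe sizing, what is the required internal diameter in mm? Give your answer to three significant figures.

D ≈ 149 mm

Swamee-Jain (Type III): D = 0.66·[ε^1.25·(LQ²/(gh_f))^4.75 + ν·Q^9.4·(L/(gh_f))^5.2]^0.04
LQ²/(gh_f) = 0.004538; L/(gh_f) = 10.19
Term 1 = ε^1.25·(…)^4.75 = 3.51×10^-17; Term 2 = ν·Q^9.4·(…)^5.2 = 3.57×10^-17
D = 0.66·(3.51×10^-17 + 3.57×10^-17)^0.04 = 0.1491 m = 149 mm
Check: V = 1.21 m/s, Re = 1.57×10^5, f = 0.01871, h_f = 13.2 m ≈ 14.2 m ✓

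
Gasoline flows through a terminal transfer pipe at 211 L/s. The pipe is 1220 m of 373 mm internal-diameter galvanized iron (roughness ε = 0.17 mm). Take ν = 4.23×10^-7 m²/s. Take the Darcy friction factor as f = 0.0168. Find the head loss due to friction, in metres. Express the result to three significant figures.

h_f ≈ 10.4 m

V = 4Q/(πD²) = 4·0.211/(π·0.373²) = 1.931 m/s
h_f = f(L/D)V²/(2g) = 0.01680·(1220/0.373)·1.931²/(2·9.81) = 10.44 m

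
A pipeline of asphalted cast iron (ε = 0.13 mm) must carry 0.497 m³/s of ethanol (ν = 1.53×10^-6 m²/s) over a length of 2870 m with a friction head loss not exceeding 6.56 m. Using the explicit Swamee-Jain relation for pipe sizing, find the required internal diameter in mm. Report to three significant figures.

D ≈ 679 mm

Swamee-Jain (Type III): D = 0.66·[ε^1.25·(LQ²/(gh_f))^4.75 + ν·Q^9.4·(L/(gh_f))^5.2]^0.04
LQ²/(gh_f) = 11.02; L/(gh_f) = 44.60
Term 1 = ε^1.25·(…)^4.75 = 1.24; Term 2 = ν·Q^9.4·(…)^5.2 = 0.807
D = 0.66·(1.24 + 0.807)^0.04 = 0.6791 m = 679 mm
Check: V = 1.37 m/s, Re = 6.09×10^5, f = 0.01518, h_f = 6.15 m ≈ 6.56 m ✓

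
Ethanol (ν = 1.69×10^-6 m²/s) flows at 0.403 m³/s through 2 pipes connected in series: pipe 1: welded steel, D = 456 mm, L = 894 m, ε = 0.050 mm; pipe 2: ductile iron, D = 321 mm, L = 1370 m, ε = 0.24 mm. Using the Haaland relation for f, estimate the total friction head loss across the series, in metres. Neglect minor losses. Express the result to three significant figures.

Pipe 1: V = 2.468 m/s, Re = 6.66×10^5, ε/D = 1.10×10^-4, f = 0.01395, h_1 = f(L/D)V²/2g = 8.488 m
Pipe 2: V = 4.980 m/s, Re = 9.46×10^5, ε/D = 7.48×10^-4, f = 0.01870, h_2 = f(L/D)V²/2g = 100.9 m
Series → Q common, losses add: H = Σh = 109.4 m

H ≈ 109 m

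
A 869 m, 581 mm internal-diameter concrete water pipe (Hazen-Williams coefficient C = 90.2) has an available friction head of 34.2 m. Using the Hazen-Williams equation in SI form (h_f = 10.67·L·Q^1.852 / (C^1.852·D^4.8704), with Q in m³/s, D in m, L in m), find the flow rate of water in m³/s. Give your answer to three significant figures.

Rearranging: Q = [h_f·C^1.852·D^4.8704 / (10.67·L)]^(1/1.852)
Q = [34.2·90.2^1.852·0.581^4.8704 / (10.67·869)]^0.540 = 1.050 m³/s

Q ≈ 1.05 m³/s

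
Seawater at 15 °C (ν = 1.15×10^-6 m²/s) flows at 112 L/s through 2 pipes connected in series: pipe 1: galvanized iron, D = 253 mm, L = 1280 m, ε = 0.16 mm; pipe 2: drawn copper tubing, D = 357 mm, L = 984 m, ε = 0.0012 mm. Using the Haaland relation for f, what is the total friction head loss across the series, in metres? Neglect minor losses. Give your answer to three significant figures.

H ≈ 26.0 m

Pipe 1: V = 2.228 m/s, Re = 4.90×10^5, ε/D = 6.32×10^-4, f = 0.01838, h_1 = f(L/D)V²/2g = 23.53 m
Pipe 2: V = 1.119 m/s, Re = 3.47×10^5, ε/D = 3.36×10^-6, f = 0.01399, h_2 = f(L/D)V²/2g = 2.460 m
Series → Q common, losses add: H = Σh = 25.99 m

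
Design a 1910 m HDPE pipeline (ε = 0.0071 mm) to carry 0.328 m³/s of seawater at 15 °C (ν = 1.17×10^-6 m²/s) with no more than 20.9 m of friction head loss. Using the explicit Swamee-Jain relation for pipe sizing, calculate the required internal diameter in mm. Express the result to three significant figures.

D ≈ 401 mm

Swamee-Jain (Type III): D = 0.66·[ε^1.25·(LQ²/(gh_f))^4.75 + ν·Q^9.4·(L/(gh_f))^5.2]^0.04
LQ²/(gh_f) = 1.002; L/(gh_f) = 9.316
Term 1 = ε^1.25·(…)^4.75 = 3.70×10^-7; Term 2 = ν·Q^9.4·(…)^5.2 = 3.61×10^-6
D = 0.66·(3.70×10^-7 + 3.61×10^-6)^0.04 = 0.4014 m = 401 mm
Check: V = 2.59 m/s, Re = 8.89×10^5, f = 0.01223, h_f = 19.9 m ≈ 20.9 m ✓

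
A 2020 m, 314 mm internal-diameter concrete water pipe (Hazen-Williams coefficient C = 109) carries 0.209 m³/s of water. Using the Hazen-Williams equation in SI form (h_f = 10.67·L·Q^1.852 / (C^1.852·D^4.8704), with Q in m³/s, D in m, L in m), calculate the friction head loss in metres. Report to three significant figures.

h_f ≈ 56.4 m

h_f = 10.67·2020·0.209^1.852 / (109^1.852·0.314^4.8704) = 56.40 m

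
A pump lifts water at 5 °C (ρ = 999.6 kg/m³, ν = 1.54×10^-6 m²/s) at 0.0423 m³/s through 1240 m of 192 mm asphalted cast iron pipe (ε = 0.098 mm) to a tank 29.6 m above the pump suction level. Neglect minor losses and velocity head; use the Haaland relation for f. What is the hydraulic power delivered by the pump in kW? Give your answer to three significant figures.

V = 4Q/(πD²) = 1.461 m/s; Re = 1.82×10^5; ε/D = 5.10×10^-4; f = 0.01885
h_f = f(L/D)V²/2g = 13.24 m
Total head H = z + h_f = 29.6 + 13.24 = 42.84 m
P_hyd = ρgQH = 999.6·9.81·0.0423·42.84 = 17.77 kW

P_hyd ≈ 17.8 kW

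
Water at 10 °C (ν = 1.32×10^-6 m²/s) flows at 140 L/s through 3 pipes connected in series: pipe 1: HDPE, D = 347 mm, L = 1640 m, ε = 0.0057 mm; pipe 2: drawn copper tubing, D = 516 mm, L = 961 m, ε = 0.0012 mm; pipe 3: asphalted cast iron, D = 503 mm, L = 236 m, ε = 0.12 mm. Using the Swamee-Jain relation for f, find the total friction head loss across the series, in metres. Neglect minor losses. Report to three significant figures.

Pipe 1: V = 1.480 m/s, Re = 3.89×10^5, ε/D = 1.64×10^-5, f = 0.01392, h_1 = f(L/D)V²/2g = 7.350 m
Pipe 2: V = 0.6695 m/s, Re = 2.62×10^5, ε/D = 2.33×10^-6, f = 0.01477, h_2 = f(L/D)V²/2g = 0.6286 m
Pipe 3: V = 0.7045 m/s, Re = 2.68×10^5, ε/D = 2.39×10^-4, f = 0.01681, h_3 = f(L/D)V²/2g = 0.1995 m
Series → Q common, losses add: H = Σh = 8.178 m

H ≈ 8.18 m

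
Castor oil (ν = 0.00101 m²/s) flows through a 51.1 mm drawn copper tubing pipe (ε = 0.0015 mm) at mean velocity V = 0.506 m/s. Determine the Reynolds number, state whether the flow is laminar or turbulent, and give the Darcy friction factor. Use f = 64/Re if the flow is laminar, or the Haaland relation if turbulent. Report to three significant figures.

Re = VD/ν = 0.5060·0.0511/0.00101 = 25.6
Re < 2300 → laminar → f = 64/Re = 2.500

Re ≈ 25.6; laminar; f = 64/Re ≈ 2.50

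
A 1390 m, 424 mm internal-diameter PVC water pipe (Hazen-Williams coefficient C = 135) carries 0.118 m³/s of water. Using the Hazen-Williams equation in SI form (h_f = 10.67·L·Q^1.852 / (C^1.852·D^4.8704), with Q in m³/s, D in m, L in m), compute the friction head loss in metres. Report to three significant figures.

h_f = 10.67·1390·0.118^1.852 / (135^1.852·0.424^4.8704) = 2.098 m

h_f ≈ 2.10 m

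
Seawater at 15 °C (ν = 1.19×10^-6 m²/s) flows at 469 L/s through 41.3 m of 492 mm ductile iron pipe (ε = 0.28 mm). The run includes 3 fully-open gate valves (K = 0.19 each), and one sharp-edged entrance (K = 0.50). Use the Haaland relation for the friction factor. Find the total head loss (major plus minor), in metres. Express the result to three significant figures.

H_L ≈ 0.791 m

V = 4Q/(πD²) = 2.467 m/s; V²/2g = 0.3102 m
Re = 1.02×10^6, ε/D = 5.69×10^-4 → f = 0.01762 (Haaland)
Major: h_f = f(L/D)·V²/2g = 0.01762·83.94·0.3102 = 0.4588 m
Minor: ΣK = 1.07; h_m = ΣK·V²/2g = 0.3319 m
Total H_L = 0.4588 + 0.3319 = 0.7907 m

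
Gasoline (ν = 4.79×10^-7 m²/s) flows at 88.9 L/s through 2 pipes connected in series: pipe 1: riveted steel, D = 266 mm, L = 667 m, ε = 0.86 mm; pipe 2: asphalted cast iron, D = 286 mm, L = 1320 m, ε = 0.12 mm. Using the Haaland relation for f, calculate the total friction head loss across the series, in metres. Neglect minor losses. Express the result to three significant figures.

H ≈ 16.3 m

Pipe 1: V = 1.600 m/s, Re = 8.88×10^5, ε/D = 0.00323, f = 0.02691, h_1 = f(L/D)V²/2g = 8.801 m
Pipe 2: V = 1.384 m/s, Re = 8.26×10^5, ε/D = 4.20×10^-4, f = 0.01669, h_2 = f(L/D)V²/2g = 7.519 m
Series → Q common, losses add: H = Σh = 16.32 m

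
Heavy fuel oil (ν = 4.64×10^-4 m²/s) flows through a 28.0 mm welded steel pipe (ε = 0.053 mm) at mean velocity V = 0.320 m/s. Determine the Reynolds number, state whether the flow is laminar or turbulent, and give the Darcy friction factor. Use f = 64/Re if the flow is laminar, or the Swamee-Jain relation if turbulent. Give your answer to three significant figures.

Re ≈ 19.3; laminar; f = 64/Re ≈ 3.31

Re = VD/ν = 0.3200·0.0280/4.64×10^-4 = 19.3
Re < 2300 → laminar → f = 64/Re = 3.314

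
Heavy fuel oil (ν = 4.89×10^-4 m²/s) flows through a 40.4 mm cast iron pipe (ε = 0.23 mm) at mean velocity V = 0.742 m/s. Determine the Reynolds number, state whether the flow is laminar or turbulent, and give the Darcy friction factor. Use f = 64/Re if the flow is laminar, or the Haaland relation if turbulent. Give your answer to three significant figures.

Re ≈ 61.3; laminar; f = 64/Re ≈ 1.04

Re = VD/ν = 0.7420·0.0404/4.89×10^-4 = 61.3
Re < 2300 → laminar → f = 64/Re = 1.044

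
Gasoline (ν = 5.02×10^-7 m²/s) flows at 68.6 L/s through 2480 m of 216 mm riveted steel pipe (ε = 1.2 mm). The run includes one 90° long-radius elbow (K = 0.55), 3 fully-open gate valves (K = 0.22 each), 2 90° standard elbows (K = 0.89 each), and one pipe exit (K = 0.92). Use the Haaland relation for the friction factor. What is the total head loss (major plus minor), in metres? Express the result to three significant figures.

H_L ≈ 65.4 m

V = 4Q/(πD²) = 1.872 m/s; V²/2g = 0.1786 m
Re = 8.06×10^5, ε/D = 0.00556 → f = 0.03152 (Haaland)
Major: h_f = f(L/D)·V²/2g = 0.03152·11481·0.1786 = 64.65 m
Minor: ΣK = 3.91; h_m = ΣK·V²/2g = 0.6984 m
Total H_L = 64.65 + 0.6984 = 65.35 m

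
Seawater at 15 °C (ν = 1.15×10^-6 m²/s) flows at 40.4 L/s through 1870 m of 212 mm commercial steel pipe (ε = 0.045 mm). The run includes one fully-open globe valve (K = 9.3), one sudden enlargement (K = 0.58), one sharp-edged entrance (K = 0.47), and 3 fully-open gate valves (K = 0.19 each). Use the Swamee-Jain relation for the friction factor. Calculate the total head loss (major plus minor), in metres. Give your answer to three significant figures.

V = 4Q/(πD²) = 1.145 m/s; V²/2g = 0.06676 m
Re = 2.11×10^5, ε/D = 2.12×10^-4 → f = 0.01710 (Swamee-Jain)
Major: h_f = f(L/D)·V²/2g = 0.01710·8821·0.06676 = 10.07 m
Minor: ΣK = 10.9; h_m = ΣK·V²/2g = 0.7291 m
Total H_L = 10.07 + 0.7291 = 10.80 m

H_L ≈ 10.8 m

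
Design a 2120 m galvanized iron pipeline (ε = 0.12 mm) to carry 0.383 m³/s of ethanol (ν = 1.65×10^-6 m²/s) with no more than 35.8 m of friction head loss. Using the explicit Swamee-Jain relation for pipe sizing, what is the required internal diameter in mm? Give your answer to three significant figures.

D ≈ 415 mm

Swamee-Jain (Type III): D = 0.66·[ε^1.25·(LQ²/(gh_f))^4.75 + ν·Q^9.4·(L/(gh_f))^5.2]^0.04
LQ²/(gh_f) = 0.8855; L/(gh_f) = 6.036
Term 1 = ε^1.25·(…)^4.75 = 7.05×10^-6; Term 2 = ν·Q^9.4·(…)^5.2 = 2.29×10^-6
D = 0.66·(7.05×10^-6 + 2.29×10^-6)^0.04 = 0.4153 m = 415 mm
Check: V = 2.83 m/s, Re = 7.12×10^5, f = 0.01593, h_f = 33.1 m ≈ 35.8 m ✓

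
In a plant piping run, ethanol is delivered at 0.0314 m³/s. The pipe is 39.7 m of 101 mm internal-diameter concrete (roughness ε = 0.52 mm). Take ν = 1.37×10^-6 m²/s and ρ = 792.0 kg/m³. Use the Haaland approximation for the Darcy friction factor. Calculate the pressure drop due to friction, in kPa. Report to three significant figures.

V = 4Q/(πD²) = 4·0.0314/(π·0.101²) = 3.919 m/s
Re = VD/ν = 3.919·0.101/1.37×10^-6 = 2.89×10^5 → turbulent
ε/D = 0.52/101 = 0.00515
Haaland: f = 0.03099
h_f = f(L/D)V²/(2g) = 0.03099·(39.7/0.101)·3.919²/(2·9.81) = 9.538 m
Δp = ρg·h_f = 792.0·9.81·9.538 = 74.10 kPa

Δp ≈ 74.1 kPa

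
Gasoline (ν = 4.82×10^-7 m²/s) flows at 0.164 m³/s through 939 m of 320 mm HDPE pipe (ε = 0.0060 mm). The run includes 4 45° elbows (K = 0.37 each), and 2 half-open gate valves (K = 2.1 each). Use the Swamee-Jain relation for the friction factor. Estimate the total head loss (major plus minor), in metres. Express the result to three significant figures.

H_L ≈ 8.40 m

V = 4Q/(πD²) = 2.039 m/s; V²/2g = 0.2119 m
Re = 1.35×10^6, ε/D = 1.88×10^-5 → f = 0.01157 (Swamee-Jain)
Major: h_f = f(L/D)·V²/2g = 0.01157·2934·0.2119 = 7.195 m
Minor: ΣK = 5.68; h_m = ΣK·V²/2g = 1.204 m
Total H_L = 7.195 + 1.204 = 8.399 m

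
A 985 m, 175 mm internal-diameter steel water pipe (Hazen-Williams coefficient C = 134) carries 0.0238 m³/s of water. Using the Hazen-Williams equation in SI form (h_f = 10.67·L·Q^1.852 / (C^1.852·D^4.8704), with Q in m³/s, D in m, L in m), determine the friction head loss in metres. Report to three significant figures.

h_f = 10.67·985·0.0238^1.852 / (134^1.852·0.175^4.8704) = 5.785 m

h_f ≈ 5.79 m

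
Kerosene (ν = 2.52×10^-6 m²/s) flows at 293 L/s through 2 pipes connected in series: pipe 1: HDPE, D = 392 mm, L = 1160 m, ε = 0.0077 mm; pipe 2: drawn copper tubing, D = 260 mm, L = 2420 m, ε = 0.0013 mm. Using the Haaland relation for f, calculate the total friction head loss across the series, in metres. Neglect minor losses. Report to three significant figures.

Pipe 1: V = 2.428 m/s, Re = 3.78×10^5, ε/D = 1.96×10^-5, f = 0.01393, h_1 = f(L/D)V²/2g = 12.39 m
Pipe 2: V = 5.519 m/s, Re = 5.69×10^5, ε/D = 5.00×10^-6, f = 0.01282, h_2 = f(L/D)V²/2g = 185.3 m
Series → Q common, losses add: H = Σh = 197.7 m

H ≈ 198 m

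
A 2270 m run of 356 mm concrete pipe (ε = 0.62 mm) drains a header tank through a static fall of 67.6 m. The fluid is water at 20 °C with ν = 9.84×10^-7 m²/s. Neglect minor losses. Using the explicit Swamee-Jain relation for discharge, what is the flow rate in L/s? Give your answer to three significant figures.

Q ≈ 301 L/s

Swamee-Jain (Type II): Q = -0.965·√(gD⁵h_f/L)·ln[ε/(3.7D) + √(3.17ν²L/(gD³h_f))]
√(gD⁵h_f/L) = √(9.81·0.356⁵·67.6/2270) = 0.04087
ε/(3.7D) = 4.71×10^-4; √(3.17ν²L/(gD³h_f)) = 1.53×10^-5
Q = -0.965·0.04087·ln(4.860×10^-4) = 0.3009 m³/s
Check: V = 3.02 m/s, Re = 1.09×10^6, f = 0.02284, h_f = 67.8 m ≈ 67.6 m ✓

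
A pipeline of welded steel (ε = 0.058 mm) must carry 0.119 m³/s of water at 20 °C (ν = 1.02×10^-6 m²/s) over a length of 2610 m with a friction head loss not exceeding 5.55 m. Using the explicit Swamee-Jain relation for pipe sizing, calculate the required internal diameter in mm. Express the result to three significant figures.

Swamee-Jain (Type III): D = 0.66·[ε^1.25·(LQ²/(gh_f))^4.75 + ν·Q^9.4·(L/(gh_f))^5.2]^0.04
LQ²/(gh_f) = 0.6788; L/(gh_f) = 47.94
Term 1 = ε^1.25·(…)^4.75 = 8.04×10^-7; Term 2 = ν·Q^9.4·(…)^5.2 = 1.14×10^-6
D = 0.66·(8.04×10^-7 + 1.14×10^-6)^0.04 = 0.3901 m = 390 mm
Check: V = 0.996 m/s, Re = 3.81×10^5, f = 0.01544, h_f = 5.22 m ≈ 5.55 m ✓

D ≈ 390 mm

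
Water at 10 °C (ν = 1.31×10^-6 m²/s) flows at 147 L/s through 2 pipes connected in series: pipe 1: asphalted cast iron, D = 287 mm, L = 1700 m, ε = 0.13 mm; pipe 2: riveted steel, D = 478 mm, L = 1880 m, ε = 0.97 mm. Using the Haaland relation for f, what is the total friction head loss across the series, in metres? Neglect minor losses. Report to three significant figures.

H ≈ 30.2 m

Pipe 1: V = 2.272 m/s, Re = 4.98×10^5, ε/D = 4.53×10^-4, f = 0.01727, h_1 = f(L/D)V²/2g = 26.93 m
Pipe 2: V = 0.8192 m/s, Re = 2.99×10^5, ε/D = 0.00203, f = 0.02409, h_2 = f(L/D)V²/2g = 3.240 m
Series → Q common, losses add: H = Σh = 30.17 m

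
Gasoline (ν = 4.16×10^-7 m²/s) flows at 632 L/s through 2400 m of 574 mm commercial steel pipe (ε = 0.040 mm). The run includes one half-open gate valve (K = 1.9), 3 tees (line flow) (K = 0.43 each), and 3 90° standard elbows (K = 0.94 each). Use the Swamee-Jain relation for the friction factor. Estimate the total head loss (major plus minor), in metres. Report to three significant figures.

H_L ≈ 17.0 m

V = 4Q/(πD²) = 2.442 m/s; V²/2g = 0.3040 m
Re = 3.37×10^6, ε/D = 6.97×10^-5 → f = 0.01193 (Swamee-Jain)
Major: h_f = f(L/D)·V²/2g = 0.01193·4181·0.3040 = 15.17 m
Minor: ΣK = 6.01; h_m = ΣK·V²/2g = 1.827 m
Total H_L = 15.17 + 1.827 = 17.00 m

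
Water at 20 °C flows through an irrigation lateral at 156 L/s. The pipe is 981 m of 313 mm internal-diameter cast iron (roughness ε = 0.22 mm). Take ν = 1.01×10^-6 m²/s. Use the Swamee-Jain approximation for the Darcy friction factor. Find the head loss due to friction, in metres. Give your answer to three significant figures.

h_f ≈ 12.3 m

V = 4Q/(πD²) = 4·0.156/(π·0.313²) = 2.027 m/s
Re = VD/ν = 2.027·0.313/1.01×10^-6 = 6.28×10^5 → turbulent
ε/D = 0.22/313 = 7.03×10^-4
Swamee-Jain: f = 0.01878
h_f = f(L/D)V²/(2g) = 0.01878·(981/0.313)·2.027²/(2·9.81) = 12.33 m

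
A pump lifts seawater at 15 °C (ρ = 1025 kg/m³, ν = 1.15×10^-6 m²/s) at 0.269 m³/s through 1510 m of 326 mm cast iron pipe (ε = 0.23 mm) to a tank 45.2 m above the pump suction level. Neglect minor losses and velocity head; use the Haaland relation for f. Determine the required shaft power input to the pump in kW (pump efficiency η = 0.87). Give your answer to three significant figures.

P_shaft ≈ 281 kW

V = 4Q/(πD²) = 3.223 m/s; Re = 9.14×10^5; ε/D = 7.06×10^-4; f = 0.01848
h_f = f(L/D)V²/2g = 45.31 m
Total head H = z + h_f = 45.2 + 45.31 = 90.51 m
P_hyd = ρgQH = 1025·9.81·0.269·90.51 = 244.8 kW
P_shaft = P_hyd/η = 244.8/0.87 = 281.4 kW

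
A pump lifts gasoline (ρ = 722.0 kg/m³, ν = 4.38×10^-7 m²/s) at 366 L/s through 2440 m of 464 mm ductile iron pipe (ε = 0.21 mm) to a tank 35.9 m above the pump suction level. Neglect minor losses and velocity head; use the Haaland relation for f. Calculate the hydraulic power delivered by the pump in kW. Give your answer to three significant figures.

V = 4Q/(πD²) = 2.164 m/s; Re = 2.29×10^6; ε/D = 4.53×10^-4; f = 0.01658
h_f = f(L/D)V²/2g = 20.81 m
Total head H = z + h_f = 35.9 + 20.81 = 56.71 m
P_hyd = ρgQH = 722.0·9.81·0.366·56.71 = 147.0 kW

P_hyd ≈ 147 kW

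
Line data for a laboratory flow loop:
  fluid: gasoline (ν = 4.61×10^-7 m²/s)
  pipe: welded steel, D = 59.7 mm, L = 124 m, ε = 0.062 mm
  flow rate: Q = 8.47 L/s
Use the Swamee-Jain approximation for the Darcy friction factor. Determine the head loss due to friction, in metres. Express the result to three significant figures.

V = 4Q/(πD²) = 4·0.00847/(π·0.0597²) = 3.026 m/s
Re = VD/ν = 3.026·0.0597/4.61×10^-7 = 3.92×10^5 → turbulent
ε/D = 0.062/59.7 = 0.00104
Swamee-Jain: f = 0.02068
h_f = f(L/D)V²/(2g) = 0.02068·(124/0.0597)·3.026²/(2·9.81) = 20.05 m

h_f ≈ 20.0 m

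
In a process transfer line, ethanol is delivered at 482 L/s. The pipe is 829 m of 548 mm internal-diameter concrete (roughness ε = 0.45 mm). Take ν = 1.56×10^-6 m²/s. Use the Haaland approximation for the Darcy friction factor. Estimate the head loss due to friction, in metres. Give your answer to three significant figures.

V = 4Q/(πD²) = 4·0.482/(π·0.548²) = 2.044 m/s
Re = VD/ν = 2.044·0.548/1.56×10^-6 = 7.18×10^5 → turbulent
ε/D = 0.45/548 = 8.21×10^-4
Haaland: f = 0.01919
h_f = f(L/D)V²/(2g) = 0.01919·(829/0.548)·2.044²/(2·9.81) = 6.179 m

h_f ≈ 6.18 m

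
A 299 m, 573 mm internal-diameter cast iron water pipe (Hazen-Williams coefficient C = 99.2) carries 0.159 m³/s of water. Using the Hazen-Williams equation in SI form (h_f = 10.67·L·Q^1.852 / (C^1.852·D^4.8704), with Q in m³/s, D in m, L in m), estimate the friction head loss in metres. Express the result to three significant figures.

h_f = 10.67·299·0.159^1.852 / (99.2^1.852·0.573^4.8704) = 0.3200 m

h_f ≈ 0.320 m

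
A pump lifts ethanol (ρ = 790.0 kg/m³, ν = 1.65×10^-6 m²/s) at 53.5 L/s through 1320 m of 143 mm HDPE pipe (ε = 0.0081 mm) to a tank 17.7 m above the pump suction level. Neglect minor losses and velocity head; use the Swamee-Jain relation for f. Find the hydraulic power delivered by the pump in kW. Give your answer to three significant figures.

P_hyd ≈ 40.0 kW

V = 4Q/(πD²) = 3.331 m/s; Re = 2.89×10^5; ε/D = 5.66×10^-5; f = 0.01510
h_f = f(L/D)V²/2g = 78.81 m
Total head H = z + h_f = 17.7 + 78.81 = 96.51 m
P_hyd = ρgQH = 790.0·9.81·0.0535·96.51 = 40.02 kW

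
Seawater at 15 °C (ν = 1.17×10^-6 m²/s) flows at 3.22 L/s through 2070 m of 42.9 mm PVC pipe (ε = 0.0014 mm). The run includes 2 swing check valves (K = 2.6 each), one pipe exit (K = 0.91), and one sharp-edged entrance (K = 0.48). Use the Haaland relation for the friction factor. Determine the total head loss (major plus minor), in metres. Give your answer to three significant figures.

H_L ≈ 230 m

V = 4Q/(πD²) = 2.228 m/s; V²/2g = 0.2529 m
Re = 8.17×10^4, ε/D = 3.26×10^-5 → f = 0.01872 (Haaland)
Major: h_f = f(L/D)·V²/2g = 0.01872·48252·0.2529 = 228.4 m
Minor: ΣK = 6.59; h_m = ΣK·V²/2g = 1.667 m
Total H_L = 228.4 + 1.667 = 230.1 m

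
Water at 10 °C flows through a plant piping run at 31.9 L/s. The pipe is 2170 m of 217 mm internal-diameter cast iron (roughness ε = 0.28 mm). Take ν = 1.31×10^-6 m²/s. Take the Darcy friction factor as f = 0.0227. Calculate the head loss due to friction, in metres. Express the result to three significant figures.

V = 4Q/(πD²) = 4·0.0319/(π·0.217²) = 0.8625 m/s
h_f = f(L/D)V²/(2g) = 0.02270·(2170/0.217)·0.8625²/(2·9.81) = 8.608 m

h_f ≈ 8.61 m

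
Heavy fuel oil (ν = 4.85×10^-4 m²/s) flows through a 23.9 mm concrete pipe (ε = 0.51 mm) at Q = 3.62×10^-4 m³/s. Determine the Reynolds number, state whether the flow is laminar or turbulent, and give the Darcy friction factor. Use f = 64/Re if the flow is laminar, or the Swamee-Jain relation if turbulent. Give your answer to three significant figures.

V = 4Q/(πD²) = 0.8069 m/s
Re = VD/ν = 0.8069·0.0239/4.85×10^-4 = 39.8
Re < 2300 → laminar → f = 64/Re = 1.610

Re ≈ 39.8; laminar; f = 64/Re ≈ 1.61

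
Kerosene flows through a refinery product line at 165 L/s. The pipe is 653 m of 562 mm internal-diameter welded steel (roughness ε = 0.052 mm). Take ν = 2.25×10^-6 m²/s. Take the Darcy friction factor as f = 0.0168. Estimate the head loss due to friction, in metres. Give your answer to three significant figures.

h_f ≈ 0.440 m

V = 4Q/(πD²) = 4·0.165/(π·0.562²) = 0.6652 m/s
h_f = f(L/D)V²/(2g) = 0.01680·(653/0.562)·0.6652²/(2·9.81) = 0.4402 m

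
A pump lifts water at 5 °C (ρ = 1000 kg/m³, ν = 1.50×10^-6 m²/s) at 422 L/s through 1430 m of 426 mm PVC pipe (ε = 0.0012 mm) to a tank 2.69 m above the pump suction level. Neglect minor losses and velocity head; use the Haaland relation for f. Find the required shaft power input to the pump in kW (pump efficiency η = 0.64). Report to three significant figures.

P_shaft ≈ 134 kW

V = 4Q/(πD²) = 2.961 m/s; Re = 8.41×10^5; ε/D = 2.82×10^-6; f = 0.01197
h_f = f(L/D)V²/2g = 17.96 m
Total head H = z + h_f = 2.69 + 17.96 = 20.65 m
P_hyd = ρgQH = 1000·9.81·0.422·20.65 = 85.47 kW
P_shaft = P_hyd/η = 85.47/0.64 = 133.5 kW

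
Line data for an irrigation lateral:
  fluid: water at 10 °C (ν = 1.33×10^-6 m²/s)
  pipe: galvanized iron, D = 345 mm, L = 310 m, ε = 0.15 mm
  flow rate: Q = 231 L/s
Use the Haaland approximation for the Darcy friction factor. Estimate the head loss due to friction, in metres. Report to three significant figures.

V = 4Q/(πD²) = 4·0.231/(π·0.345²) = 2.471 m/s
Re = VD/ν = 2.471·0.345/1.33×10^-6 = 6.41×10^5 → turbulent
ε/D = 0.15/345 = 4.35×10^-4
Haaland: f = 0.01696
h_f = f(L/D)V²/(2g) = 0.01696·(310/0.345)·2.471²/(2·9.81) = 4.743 m

h_f ≈ 4.74 m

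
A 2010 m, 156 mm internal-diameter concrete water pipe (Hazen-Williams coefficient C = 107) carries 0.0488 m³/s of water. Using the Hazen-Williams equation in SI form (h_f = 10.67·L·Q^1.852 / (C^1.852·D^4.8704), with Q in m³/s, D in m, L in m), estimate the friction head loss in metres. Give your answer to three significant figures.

h_f ≈ 118 m

h_f = 10.67·2010·0.0488^1.852 / (107^1.852·0.156^4.8704) = 118.5 m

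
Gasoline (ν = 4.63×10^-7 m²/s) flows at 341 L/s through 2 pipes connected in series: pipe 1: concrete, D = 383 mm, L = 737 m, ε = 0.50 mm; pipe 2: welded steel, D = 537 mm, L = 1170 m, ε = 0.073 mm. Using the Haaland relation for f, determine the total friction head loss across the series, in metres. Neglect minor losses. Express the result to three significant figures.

H ≈ 21.5 m

Pipe 1: V = 2.960 m/s, Re = 2.45×10^6, ε/D = 0.00131, f = 0.02111, h_1 = f(L/D)V²/2g = 18.14 m
Pipe 2: V = 1.506 m/s, Re = 1.75×10^6, ε/D = 1.36×10^-4, f = 0.01340, h_2 = f(L/D)V²/2g = 3.374 m
Series → Q common, losses add: H = Σh = 21.51 m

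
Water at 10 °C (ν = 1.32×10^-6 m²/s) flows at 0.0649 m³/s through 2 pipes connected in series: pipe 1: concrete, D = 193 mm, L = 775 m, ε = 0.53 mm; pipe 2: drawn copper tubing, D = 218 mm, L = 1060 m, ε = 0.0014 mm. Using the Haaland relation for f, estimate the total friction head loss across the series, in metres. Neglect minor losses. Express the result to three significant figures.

H ≈ 37.0 m

Pipe 1: V = 2.218 m/s, Re = 3.24×10^5, ε/D = 0.00275, f = 0.02598, h_1 = f(L/D)V²/2g = 26.16 m
Pipe 2: V = 1.739 m/s, Re = 2.87×10^5, ε/D = 6.42×10^-6, f = 0.01451, h_2 = f(L/D)V²/2g = 10.87 m
Series → Q common, losses add: H = Σh = 37.03 m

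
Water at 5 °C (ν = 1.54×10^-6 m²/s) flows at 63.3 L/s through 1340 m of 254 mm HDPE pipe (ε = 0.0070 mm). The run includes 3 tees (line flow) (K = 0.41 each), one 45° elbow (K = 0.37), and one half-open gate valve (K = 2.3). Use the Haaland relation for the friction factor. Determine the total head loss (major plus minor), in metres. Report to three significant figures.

H_L ≈ 6.85 m

V = 4Q/(πD²) = 1.249 m/s; V²/2g = 0.07954 m
Re = 2.06×10^5, ε/D = 2.76×10^-5 → f = 0.01559 (Haaland)
Major: h_f = f(L/D)·V²/2g = 0.01559·5276·0.07954 = 6.542 m
Minor: ΣK = 3.90; h_m = ΣK·V²/2g = 0.3102 m
Total H_L = 6.542 + 0.3102 = 6.852 m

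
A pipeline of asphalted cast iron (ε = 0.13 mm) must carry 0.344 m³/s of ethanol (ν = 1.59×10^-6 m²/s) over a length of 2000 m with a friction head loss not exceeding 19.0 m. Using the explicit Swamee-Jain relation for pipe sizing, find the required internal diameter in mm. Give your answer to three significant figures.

D ≈ 447 mm

Swamee-Jain (Type III): D = 0.66·[ε^1.25·(LQ²/(gh_f))^4.75 + ν·Q^9.4·(L/(gh_f))^5.2]^0.04
LQ²/(gh_f) = 1.270; L/(gh_f) = 10.73
Term 1 = ε^1.25·(…)^4.75 = 4.32×10^-5; Term 2 = ν·Q^9.4·(…)^5.2 = 1.60×10^-5
D = 0.66·(4.32×10^-5 + 1.60×10^-5)^0.04 = 0.4471 m = 447 mm
Check: V = 2.19 m/s, Re = 6.16×10^5, f = 0.01608, h_f = 17.6 m ≈ 19.0 m ✓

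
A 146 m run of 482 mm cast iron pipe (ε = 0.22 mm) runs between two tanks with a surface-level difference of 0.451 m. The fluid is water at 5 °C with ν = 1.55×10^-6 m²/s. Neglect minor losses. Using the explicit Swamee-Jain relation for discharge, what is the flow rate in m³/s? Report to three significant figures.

Q ≈ 0.235 m³/s

Swamee-Jain (Type II): Q = -0.965·√(gD⁵h_f/L)·ln[ε/(3.7D) + √(3.17ν²L/(gD³h_f))]
√(gD⁵h_f/L) = √(9.81·0.482⁵·0.451/146) = 0.02808
ε/(3.7D) = 1.23×10^-4; √(3.17ν²L/(gD³h_f)) = 4.74×10^-5
Q = -0.965·0.02808·ln(1.707×10^-4) = 0.2351 m³/s
Check: V = 1.29 m/s, Re = 4.01×10^5, f = 0.01772, h_f = 0.454 m ≈ 0.451 m ✓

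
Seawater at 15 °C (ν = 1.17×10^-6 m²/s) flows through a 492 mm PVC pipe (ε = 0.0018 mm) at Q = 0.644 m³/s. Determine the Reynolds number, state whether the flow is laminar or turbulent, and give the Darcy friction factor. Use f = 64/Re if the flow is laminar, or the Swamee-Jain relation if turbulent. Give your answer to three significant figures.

V = 4Q/(πD²) = 3.387 m/s
Re = VD/ν = 3.387·0.492/1.17×10^-6 = 1.42×10^6
Re > 4000 → turbulent; ε/D = 3.66×10^-6
Swamee-Jain: f = 0.01106

Re ≈ 1.42×10^6; turbulent; f ≈ 0.0111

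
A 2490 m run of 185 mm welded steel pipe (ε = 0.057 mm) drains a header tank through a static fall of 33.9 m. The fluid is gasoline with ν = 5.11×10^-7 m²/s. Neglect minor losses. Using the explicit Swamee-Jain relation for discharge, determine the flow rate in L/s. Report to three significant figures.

Q ≈ 47.1 L/s

Swamee-Jain (Type II): Q = -0.965·√(gD⁵h_f/L)·ln[ε/(3.7D) + √(3.17ν²L/(gD³h_f))]
√(gD⁵h_f/L) = √(9.81·0.185⁵·33.9/2490) = 0.005380
ε/(3.7D) = 8.33×10^-5; √(3.17ν²L/(gD³h_f)) = 3.13×10^-5
Q = -0.965·0.005380·ln(1.146×10^-4) = 0.04711 m³/s
Check: V = 1.75 m/s, Re = 6.34×10^5, f = 0.01619, h_f = 34.1 m ≈ 33.9 m ✓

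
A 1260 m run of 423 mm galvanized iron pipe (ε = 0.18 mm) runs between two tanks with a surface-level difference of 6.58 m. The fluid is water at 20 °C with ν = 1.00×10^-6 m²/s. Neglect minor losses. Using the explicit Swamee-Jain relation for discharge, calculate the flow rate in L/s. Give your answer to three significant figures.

Swamee-Jain (Type II): Q = -0.965·√(gD⁵h_f/L)·ln[ε/(3.7D) + √(3.17ν²L/(gD³h_f))]
√(gD⁵h_f/L) = √(9.81·0.423⁵·6.58/1260) = 0.02634
ε/(3.7D) = 1.15×10^-4; √(3.17ν²L/(gD³h_f)) = 2.86×10^-5
Q = -0.965·0.02634·ln(1.436×10^-4) = 0.2249 m³/s
Check: V = 1.60 m/s, Re = 6.77×10^5, f = 0.01703, h_f = 6.62 m ≈ 6.58 m ✓

Q ≈ 225 L/s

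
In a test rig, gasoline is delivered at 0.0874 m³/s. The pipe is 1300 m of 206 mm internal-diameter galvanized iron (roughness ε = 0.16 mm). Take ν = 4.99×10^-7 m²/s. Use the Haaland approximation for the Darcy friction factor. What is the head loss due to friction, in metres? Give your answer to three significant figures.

V = 4Q/(πD²) = 4·0.0874/(π·0.206²) = 2.622 m/s
Re = VD/ν = 2.622·0.206/4.99×10^-7 = 1.08×10^6 → turbulent
ε/D = 0.16/206 = 7.77×10^-4
Haaland: f = 0.01881
h_f = f(L/D)V²/(2g) = 0.01881·(1300/0.206)·2.622²/(2·9.81) = 41.61 m

h_f ≈ 41.6 m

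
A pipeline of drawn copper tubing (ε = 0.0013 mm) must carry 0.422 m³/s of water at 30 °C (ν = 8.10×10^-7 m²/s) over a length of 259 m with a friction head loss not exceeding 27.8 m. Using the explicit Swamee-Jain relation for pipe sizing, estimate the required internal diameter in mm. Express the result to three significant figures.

D ≈ 270 mm

Swamee-Jain (Type III): D = 0.66·[ε^1.25·(LQ²/(gh_f))^4.75 + ν·Q^9.4·(L/(gh_f))^5.2]^0.04
LQ²/(gh_f) = 0.1691; L/(gh_f) = 0.9497
Term 1 = ε^1.25·(…)^4.75 = 9.47×10^-12; Term 2 = ν·Q^9.4·(…)^5.2 = 1.86×10^-10
D = 0.66·(9.47×10^-12 + 1.86×10^-10)^0.04 = 0.2699 m = 270 mm
Check: V = 7.38 m/s, Re = 2.46×10^6, f = 0.01024, h_f = 27.3 m ≈ 27.8 m ✓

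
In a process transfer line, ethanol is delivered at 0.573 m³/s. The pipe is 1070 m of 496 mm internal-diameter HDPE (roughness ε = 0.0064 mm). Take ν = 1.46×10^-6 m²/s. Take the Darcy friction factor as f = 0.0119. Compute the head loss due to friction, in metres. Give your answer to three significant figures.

V = 4Q/(πD²) = 4·0.573/(π·0.496²) = 2.966 m/s
h_f = f(L/D)V²/(2g) = 0.01190·(1070/0.496)·2.966²/(2·9.81) = 11.51 m

h_f ≈ 11.5 m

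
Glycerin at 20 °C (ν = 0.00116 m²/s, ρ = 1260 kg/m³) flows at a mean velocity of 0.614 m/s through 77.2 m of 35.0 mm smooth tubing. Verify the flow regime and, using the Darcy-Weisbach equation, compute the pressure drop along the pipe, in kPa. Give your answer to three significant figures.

Δp ≈ 1810 kPa

Re = VD/ν = 0.614·0.03500/0.00116 = 18.5 → laminar (Re < 2300)
f = 64/Re = 3.455
h_f = f(L/D)V²/(2g) = 3.455·(77.2/0.03500)·0.614²/(2·9.81) = 146.4 m
Δp = ρg·h_f = 1260·9.81·146.4 = 1810 kPa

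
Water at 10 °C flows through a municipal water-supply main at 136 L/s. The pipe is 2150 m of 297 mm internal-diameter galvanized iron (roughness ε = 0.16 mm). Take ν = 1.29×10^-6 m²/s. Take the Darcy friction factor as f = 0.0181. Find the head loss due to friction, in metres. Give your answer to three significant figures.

V = 4Q/(πD²) = 4·0.136/(π·0.297²) = 1.963 m/s
h_f = f(L/D)V²/(2g) = 0.01810·(2150/0.297)·1.963²/(2·9.81) = 25.74 m

h_f ≈ 25.7 m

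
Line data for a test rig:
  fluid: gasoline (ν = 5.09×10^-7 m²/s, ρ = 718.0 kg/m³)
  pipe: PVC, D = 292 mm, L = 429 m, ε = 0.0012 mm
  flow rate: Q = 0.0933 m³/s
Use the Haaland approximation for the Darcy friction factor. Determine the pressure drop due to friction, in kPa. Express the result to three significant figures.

Δp ≈ 12.4 kPa

V = 4Q/(πD²) = 4·0.0933/(π·0.292²) = 1.393 m/s
Re = VD/ν = 1.393·0.292/5.09×10^-7 = 7.99×10^5 → turbulent
ε/D = 0.0012/292 = 4.11×10^-6
Haaland: f = 0.01209
h_f = f(L/D)V²/(2g) = 0.01209·(429/0.292)·1.393²/(2·9.81) = 1.758 m
Δp = ρg·h_f = 718.0·9.81·1.758 = 12.38 kPa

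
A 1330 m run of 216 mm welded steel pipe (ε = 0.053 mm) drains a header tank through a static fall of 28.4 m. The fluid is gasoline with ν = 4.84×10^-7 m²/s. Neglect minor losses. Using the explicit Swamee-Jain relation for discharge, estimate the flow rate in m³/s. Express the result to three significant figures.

Q ≈ 0.0898 m³/s

Swamee-Jain (Type II): Q = -0.965·√(gD⁵h_f/L)·ln[ε/(3.7D) + √(3.17ν²L/(gD³h_f))]
√(gD⁵h_f/L) = √(9.81·0.216⁵·28.4/1330) = 0.009924
ε/(3.7D) = 6.63×10^-5; √(3.17ν²L/(gD³h_f)) = 1.88×10^-5
Q = -0.965·0.009924·ln(8.507×10^-5) = 0.08976 m³/s
Check: V = 2.45 m/s, Re = 1.09×10^6, f = 0.01518, h_f = 28.6 m ≈ 28.4 m ✓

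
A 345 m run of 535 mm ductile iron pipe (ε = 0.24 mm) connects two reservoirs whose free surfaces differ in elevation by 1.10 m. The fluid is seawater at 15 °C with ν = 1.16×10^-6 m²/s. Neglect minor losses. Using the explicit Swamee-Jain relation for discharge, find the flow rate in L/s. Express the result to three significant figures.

Swamee-Jain (Type II): Q = -0.965·√(gD⁵h_f/L)·ln[ε/(3.7D) + √(3.17ν²L/(gD³h_f))]
√(gD⁵h_f/L) = √(9.81·0.535⁵·1.10/345) = 0.03703
ε/(3.7D) = 1.21×10^-4; √(3.17ν²L/(gD³h_f)) = 2.98×10^-5
Q = -0.965·0.03703·ln(1.511×10^-4) = 0.3143 m³/s
Check: V = 1.40 m/s, Re = 6.45×10^5, f = 0.01723, h_f = 1.11 m ≈ 1.10 m ✓

Q ≈ 314 L/s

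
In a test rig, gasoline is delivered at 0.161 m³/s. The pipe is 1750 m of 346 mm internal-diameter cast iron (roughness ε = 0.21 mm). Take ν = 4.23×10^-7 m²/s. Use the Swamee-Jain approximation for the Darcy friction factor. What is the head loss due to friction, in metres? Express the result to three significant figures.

V = 4Q/(πD²) = 4·0.161/(π·0.346²) = 1.712 m/s
Re = VD/ν = 1.712·0.346/4.23×10^-7 = 1.40×10^6 → turbulent
ε/D = 0.21/346 = 6.07×10^-4
Swamee-Jain: f = 0.01785
h_f = f(L/D)V²/(2g) = 0.01785·(1750/0.346)·1.712²/(2·9.81) = 13.49 m

h_f ≈ 13.5 m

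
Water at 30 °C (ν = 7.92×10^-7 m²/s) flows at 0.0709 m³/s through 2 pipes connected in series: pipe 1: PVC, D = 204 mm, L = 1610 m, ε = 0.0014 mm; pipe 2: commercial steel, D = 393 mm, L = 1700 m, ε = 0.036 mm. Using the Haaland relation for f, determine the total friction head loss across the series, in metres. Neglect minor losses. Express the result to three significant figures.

H ≈ 25.5 m

Pipe 1: V = 2.169 m/s, Re = 5.59×10^5, ε/D = 6.86×10^-6, f = 0.01289, h_1 = f(L/D)V²/2g = 24.40 m
Pipe 2: V = 0.5845 m/s, Re = 2.90×10^5, ε/D = 9.16×10^-5, f = 0.01523, h_2 = f(L/D)V²/2g = 1.147 m
Series → Q common, losses add: H = Σh = 25.54 m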